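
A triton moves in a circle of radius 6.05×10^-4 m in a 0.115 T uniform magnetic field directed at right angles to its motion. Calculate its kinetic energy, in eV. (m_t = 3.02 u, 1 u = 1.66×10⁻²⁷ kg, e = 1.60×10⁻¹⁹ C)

v = qBr/m = (1×1.60×10^-19)(0.115)(6.05×10^-4) / (5.01×10^-27) = 2220 m/s.
K = ½mv² = 0.5·(5.01×10^-27)·(2220)² = 1.24×10^-20 J = 0.0772 eV.

K ≈ 0.0772 eV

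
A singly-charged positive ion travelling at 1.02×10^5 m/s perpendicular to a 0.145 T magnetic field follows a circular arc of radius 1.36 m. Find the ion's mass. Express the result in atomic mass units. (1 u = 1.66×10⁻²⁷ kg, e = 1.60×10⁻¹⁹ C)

qvB = mv²/r ⇒ m = qBr/v.
m = (1×1.60×10^-19)(0.145)(1.36) / (1.02×10^5) = 3.09×10^-25 kg = 186 u.

m ≈ 186 u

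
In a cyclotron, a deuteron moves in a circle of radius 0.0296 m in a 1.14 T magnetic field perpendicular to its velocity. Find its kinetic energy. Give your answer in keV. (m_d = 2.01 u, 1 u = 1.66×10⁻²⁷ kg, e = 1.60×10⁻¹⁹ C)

v = qBr/m = (1×1.60×10^-19)(1.14)(0.0296) / (3.34×10^-27) = 1.62×10^6 m/s.
K = ½mv² = 0.5·(3.34×10^-27)·(1.62×10^6)² = 4.37×10^-15 J = 27.3 keV.

K ≈ 27.3 keV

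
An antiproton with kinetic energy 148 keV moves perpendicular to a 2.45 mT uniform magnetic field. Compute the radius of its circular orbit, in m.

r ≈ 22.7 m

Convert the energy: K = 148 keV = 2.37×10^-14 J.
v = √(2K/m) = √(2·2.37×10^-14/1.67×10^-27) = 5.33×10^6 m/s.
r = mv/(qB) = (1.67×10^-27)(5.33×10^6) / [(1×1.60×10^-19)(2.45×10^-3)] = 22.7 m.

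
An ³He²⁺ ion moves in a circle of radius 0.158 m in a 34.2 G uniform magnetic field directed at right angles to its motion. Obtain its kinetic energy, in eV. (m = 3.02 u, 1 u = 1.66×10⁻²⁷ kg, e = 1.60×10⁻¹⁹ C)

K ≈ 18.6 eV

v = qBr/m = (2×1.60×10^-19)(3.42×10^-3)(0.158) / (5.01×10^-27) = 3.45×10^4 m/s.
K = ½mv² = 0.5·(5.01×10^-27)·(3.45×10^4)² = 2.98×10^-18 J = 18.6 eV.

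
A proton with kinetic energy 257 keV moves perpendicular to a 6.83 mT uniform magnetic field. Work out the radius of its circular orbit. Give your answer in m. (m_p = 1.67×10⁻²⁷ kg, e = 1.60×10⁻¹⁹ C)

Convert the energy: K = 257 keV = 4.11×10^-14 J.
v = √(2K/m) = √(2·4.11×10^-14/1.67×10^-27) = 7.02×10^6 m/s.
r = mv/(qB) = (1.67×10^-27)(7.02×10^6) / [(1×1.60×10^-19)(6.83×10^-3)] = 10.7 m.

r ≈ 10.7 m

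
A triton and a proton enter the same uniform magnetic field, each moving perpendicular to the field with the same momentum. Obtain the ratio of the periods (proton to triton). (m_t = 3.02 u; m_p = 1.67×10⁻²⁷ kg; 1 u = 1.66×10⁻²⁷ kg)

ratio ≈ 0.333

T = 2πm/(qB) is independent of speed, so T₂/T₁ = (m₂/q₂)/(m₁/q₁).
T_{proton}/T_{triton} = (1.67×10^-27/1e) / (5.01×10^-27/1e) = 0.333.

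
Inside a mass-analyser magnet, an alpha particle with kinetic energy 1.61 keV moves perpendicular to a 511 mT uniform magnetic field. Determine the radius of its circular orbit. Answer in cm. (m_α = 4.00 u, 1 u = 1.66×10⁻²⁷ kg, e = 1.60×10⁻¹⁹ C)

r ≈ 1.13 cm

Convert the energy: K = 1.61 keV = 2.58×10^-16 J.
v = √(2K/m) = √(2·2.58×10^-16/6.64×10^-27) = 2.79×10^5 m/s.
r = mv/(qB) = (6.64×10^-27)(2.79×10^5) / [(2×1.60×10^-19)(0.511)] = 0.0113 m.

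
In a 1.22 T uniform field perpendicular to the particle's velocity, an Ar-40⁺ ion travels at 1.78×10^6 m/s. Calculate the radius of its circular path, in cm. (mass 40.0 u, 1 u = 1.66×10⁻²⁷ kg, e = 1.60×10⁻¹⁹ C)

r ≈ 60.5 cm

The magnetic force provides the centripetal force: qvB = mv²/r, so r = mv/(qB).
r = (6.64×10^-26 kg)(1.78×10^6 m/s) / [(1×1.60×10^-19 C)(1.22 T)] = 0.605 m.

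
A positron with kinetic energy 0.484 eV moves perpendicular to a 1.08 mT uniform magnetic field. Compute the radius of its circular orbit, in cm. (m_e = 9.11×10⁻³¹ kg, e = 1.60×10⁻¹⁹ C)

r ≈ 0.217 cm

Convert the energy: K = 0.484 eV = 7.74×10^-20 J.
v = √(2K/m) = √(2·7.74×10^-20/9.11×10^-31) = 4.12×10^5 m/s.
r = mv/(qB) = (9.11×10^-31)(4.12×10^5) / [(1×1.60×10^-19)(1.08×10^-3)] = 2.17×10^-3 m.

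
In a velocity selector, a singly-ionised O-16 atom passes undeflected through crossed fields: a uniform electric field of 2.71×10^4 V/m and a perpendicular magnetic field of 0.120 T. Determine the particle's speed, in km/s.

For zero net force, qE = qvB, so v = E/B.
v = (2.71×10^4) / (0.120) = 2.26×10^5 m/s.

v ≈ 226 km/s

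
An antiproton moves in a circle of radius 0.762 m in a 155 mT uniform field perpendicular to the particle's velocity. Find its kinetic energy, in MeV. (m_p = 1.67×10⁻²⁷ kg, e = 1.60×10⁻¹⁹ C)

v = qBr/m = (1×1.60×10^-19)(0.155)(0.762) / (1.67×10^-27) = 1.13×10^7 m/s.
K = ½mv² = 0.5·(1.67×10^-27)·(1.13×10^7)² = 1.07×10^-13 J = 0.668 MeV.

K ≈ 0.668 MeV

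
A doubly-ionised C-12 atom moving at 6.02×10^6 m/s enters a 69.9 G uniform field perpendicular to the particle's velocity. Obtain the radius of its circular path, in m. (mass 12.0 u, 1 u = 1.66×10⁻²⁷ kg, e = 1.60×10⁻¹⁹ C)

The magnetic force provides the centripetal force: qvB = mv²/r, so r = mv/(qB).
r = (1.99×10^-26 kg)(6.02×10^6 m/s) / [(2×1.60×10^-19 C)(6.99×10^-3 T)] = 53.6 m.

r ≈ 53.6 m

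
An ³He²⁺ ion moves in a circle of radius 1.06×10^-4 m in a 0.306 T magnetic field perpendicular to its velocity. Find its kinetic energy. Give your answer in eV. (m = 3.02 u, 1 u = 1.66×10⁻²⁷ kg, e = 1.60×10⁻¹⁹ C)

K ≈ 0.0672 eV

v = qBr/m = (2×1.60×10^-19)(0.306)(1.06×10^-4) / (5.01×10^-27) = 2070 m/s.
K = ½mv² = 0.5·(5.01×10^-27)·(2070)² = 1.07×10^-20 J = 0.0672 eV.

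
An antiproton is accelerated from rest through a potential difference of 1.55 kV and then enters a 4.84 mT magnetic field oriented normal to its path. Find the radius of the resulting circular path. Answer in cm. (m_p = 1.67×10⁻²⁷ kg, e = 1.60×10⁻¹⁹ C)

r ≈ 118 cm

The kinetic energy gained is K = qV = (1×1.60×10^-19)(1550) = 2.48×10^-16 J.
v = √(2K/m) = 5.45×10^5 m/s.
r = mv/(qB) = (1.67×10^-27)(5.45×10^5) / [(1×1.60×10^-19)(4.84×10^-3)] = 1.18 m.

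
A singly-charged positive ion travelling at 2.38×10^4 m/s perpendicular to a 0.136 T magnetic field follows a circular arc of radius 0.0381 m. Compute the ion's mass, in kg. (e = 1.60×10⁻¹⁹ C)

m ≈ 3.48×10^-26 kg

qvB = mv²/r ⇒ m = qBr/v.
m = (1×1.60×10^-19)(0.136)(0.0381) / (2.38×10^4) = 3.48×10^-26 kg.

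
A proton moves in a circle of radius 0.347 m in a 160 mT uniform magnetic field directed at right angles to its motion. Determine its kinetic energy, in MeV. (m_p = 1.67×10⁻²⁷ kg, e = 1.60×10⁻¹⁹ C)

K ≈ 0.148 MeV

v = qBr/m = (1×1.60×10^-19)(0.160)(0.347) / (1.67×10^-27) = 5.32×10^6 m/s.
K = ½mv² = 0.5·(1.67×10^-27)·(5.32×10^6)² = 2.36×10^-14 J = 0.148 MeV.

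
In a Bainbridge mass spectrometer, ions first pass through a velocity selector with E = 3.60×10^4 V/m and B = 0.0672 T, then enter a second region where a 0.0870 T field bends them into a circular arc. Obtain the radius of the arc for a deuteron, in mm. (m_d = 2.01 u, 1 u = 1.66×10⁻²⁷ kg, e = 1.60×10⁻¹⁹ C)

r ≈ 128 mm

The selector passes v = E/B = 3.60×10^4/0.0672 = 5.36×10^5 m/s.
In the deflection region, r = mv/(qB₂) = (3.34×10^-27)(5.36×10^5) / [(1×1.60×10^-19)(0.0870)] = 0.128 m.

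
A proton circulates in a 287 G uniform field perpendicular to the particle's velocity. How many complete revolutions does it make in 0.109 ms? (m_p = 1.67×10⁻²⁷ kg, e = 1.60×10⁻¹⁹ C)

N = 47

T = 2πm/(qB) = 2π(1.67×10^-27) / [(1×1.60×10^-19)(0.0287)] = 2.2850×10^-6 s.
N = t/T = 1.09×10^-4 / 2.2850×10^-6 ≈ 47.70, so 47 complete revolutions.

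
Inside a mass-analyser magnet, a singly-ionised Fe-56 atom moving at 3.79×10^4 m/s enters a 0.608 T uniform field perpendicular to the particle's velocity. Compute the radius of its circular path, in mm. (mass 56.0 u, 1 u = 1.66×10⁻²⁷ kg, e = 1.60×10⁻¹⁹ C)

r ≈ 36.2 mm

The magnetic force provides the centripetal force: qvB = mv²/r, so r = mv/(qB).
r = (9.30×10^-26 kg)(3.79×10^4 m/s) / [(1×1.60×10^-19 C)(0.608 T)] = 0.0362 m.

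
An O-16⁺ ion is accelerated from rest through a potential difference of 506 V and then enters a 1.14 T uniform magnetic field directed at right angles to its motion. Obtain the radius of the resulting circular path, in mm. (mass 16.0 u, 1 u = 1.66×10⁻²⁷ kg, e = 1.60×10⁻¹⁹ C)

The kinetic energy gained is K = qV = (1×1.60×10^-19)(506) = 8.10×10^-17 J.
v = √(2K/m) = 7.81×10^4 m/s.
r = mv/(qB) = (2.66×10^-26)(7.81×10^4) / [(1×1.60×10^-19)(1.14)] = 0.0114 m.

r ≈ 11.4 mm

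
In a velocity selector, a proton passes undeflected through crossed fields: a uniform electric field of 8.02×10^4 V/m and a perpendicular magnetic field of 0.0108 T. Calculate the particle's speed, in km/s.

v ≈ 7430 km/s

For zero net force, qE = qvB, so v = E/B.
v = (8.02×10^4) / (0.0108) = 7.43×10^6 m/s.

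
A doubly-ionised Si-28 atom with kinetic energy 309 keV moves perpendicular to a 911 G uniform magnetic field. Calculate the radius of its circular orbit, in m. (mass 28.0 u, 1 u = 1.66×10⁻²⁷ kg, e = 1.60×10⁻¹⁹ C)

Convert the energy: K = 309 keV = 4.94×10^-14 J.
v = √(2K/m) = √(2·4.94×10^-14/4.65×10^-26) = 1.46×10^6 m/s.
r = mv/(qB) = (4.65×10^-26)(1.46×10^6) / [(2×1.60×10^-19)(0.0911)] = 2.33 m.

r ≈ 2.33 m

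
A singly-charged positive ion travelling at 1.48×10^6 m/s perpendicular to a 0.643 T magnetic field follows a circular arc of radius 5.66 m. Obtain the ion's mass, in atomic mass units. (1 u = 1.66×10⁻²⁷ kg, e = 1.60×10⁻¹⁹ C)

m ≈ 237 u

qvB = mv²/r ⇒ m = qBr/v.
m = (1×1.60×10^-19)(0.643)(5.66) / (1.48×10^6) = 3.93×10^-25 kg = 237 u.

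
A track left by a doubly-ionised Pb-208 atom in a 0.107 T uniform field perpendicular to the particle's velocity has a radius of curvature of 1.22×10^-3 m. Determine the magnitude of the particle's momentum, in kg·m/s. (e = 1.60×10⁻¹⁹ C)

Since qvB = mv²/r, the momentum p = mv = qBr.
p = (2×1.60×10^-19)(0.107)(1.22×10^-3) = 4.18×10^-23 kg·m/s.

p ≈ 4.18×10^-23 kg·m/s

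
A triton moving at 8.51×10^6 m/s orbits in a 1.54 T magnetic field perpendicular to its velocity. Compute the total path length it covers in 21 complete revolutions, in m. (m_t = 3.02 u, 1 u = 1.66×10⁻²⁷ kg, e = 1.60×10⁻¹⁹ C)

L ≈ 22.8 m

r = mv/(qB) = 0.173 m, so one revolution covers 2πr = 1.09 m.
In 21 revolutions: L = 21·2πr = 22.8 m.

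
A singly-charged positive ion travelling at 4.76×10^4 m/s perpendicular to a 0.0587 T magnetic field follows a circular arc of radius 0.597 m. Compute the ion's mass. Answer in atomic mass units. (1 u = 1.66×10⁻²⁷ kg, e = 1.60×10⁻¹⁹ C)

m ≈ 71.0 u

qvB = mv²/r ⇒ m = qBr/v.
m = (1×1.60×10^-19)(0.0587)(0.597) / (4.76×10^4) = 1.18×10^-25 kg = 71.0 u.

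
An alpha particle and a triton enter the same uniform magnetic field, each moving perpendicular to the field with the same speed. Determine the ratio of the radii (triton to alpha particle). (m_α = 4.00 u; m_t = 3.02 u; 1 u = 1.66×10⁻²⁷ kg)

ratio ≈ 1.51

r = mv/(qB) ⇒ at equal v, r ∝ m/q.
r_{triton}/r_{alpha particle} = 1.51.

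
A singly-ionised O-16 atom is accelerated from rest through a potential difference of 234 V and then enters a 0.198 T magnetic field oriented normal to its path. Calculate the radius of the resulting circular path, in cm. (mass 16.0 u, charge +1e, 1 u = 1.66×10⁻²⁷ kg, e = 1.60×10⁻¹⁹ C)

r ≈ 4.45 cm

The kinetic energy gained is K = qV = (1×1.60×10^-19)(234) = 3.74×10^-17 J.
v = √(2K/m) = 5.31×10^4 m/s.
r = mv/(qB) = (2.66×10^-26)(5.31×10^4) / [(1×1.60×10^-19)(0.198)] = 0.0445 m.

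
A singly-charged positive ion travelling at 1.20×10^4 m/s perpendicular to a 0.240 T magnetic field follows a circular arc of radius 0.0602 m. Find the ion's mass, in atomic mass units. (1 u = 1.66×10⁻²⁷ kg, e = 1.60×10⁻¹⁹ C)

qvB = mv²/r ⇒ m = qBr/v.
m = (1×1.60×10^-19)(0.240)(0.0602) / (1.20×10^4) = 1.93×10^-25 kg = 116 u.

m ≈ 116 u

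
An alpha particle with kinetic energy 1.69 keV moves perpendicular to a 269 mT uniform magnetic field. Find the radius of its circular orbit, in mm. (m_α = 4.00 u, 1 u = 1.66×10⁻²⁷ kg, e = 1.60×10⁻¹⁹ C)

r ≈ 22.0 mm

Convert the energy: K = 1.69 keV = 2.70×10^-16 J.
v = √(2K/m) = √(2·2.70×10^-16/6.64×10^-27) = 2.85×10^5 m/s.
r = mv/(qB) = (6.64×10^-27)(2.85×10^5) / [(2×1.60×10^-19)(0.269)] = 0.0220 m.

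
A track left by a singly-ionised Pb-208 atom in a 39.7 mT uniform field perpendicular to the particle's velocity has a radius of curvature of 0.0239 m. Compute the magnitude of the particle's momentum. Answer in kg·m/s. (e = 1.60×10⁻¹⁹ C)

p ≈ 1.52×10^-22 kg·m/s

Since qvB = mv²/r, the momentum p = mv = qBr.
p = (1×1.60×10^-19)(0.0397)(0.0239) = 1.52×10^-22 kg·m/s.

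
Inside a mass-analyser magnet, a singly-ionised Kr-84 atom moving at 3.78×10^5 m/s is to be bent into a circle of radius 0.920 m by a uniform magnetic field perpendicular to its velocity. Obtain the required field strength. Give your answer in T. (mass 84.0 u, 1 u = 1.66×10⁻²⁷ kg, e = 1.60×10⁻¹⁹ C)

qvB = mv²/r gives B = mv/(qr).
B = (1.39×10^-25)(3.78×10^5) / [(1×1.60×10^-19)(0.920)] = 0.358 T.

B ≈ 0.358 T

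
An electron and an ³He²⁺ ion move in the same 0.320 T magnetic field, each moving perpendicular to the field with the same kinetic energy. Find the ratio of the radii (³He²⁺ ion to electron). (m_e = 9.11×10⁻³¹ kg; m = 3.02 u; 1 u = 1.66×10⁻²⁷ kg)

r = √(2mK)/(qB) ⇒ at equal K, r ∝ √m/q.
r_{³He²⁺ ion}/r_{electron} = 37.1.

ratio ≈ 37.1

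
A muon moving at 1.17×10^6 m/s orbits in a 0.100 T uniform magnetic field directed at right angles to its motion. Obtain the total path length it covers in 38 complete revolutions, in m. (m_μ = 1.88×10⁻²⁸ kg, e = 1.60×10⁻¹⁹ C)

L ≈ 3.28 m

r = mv/(qB) = 0.0137 m, so one revolution covers 2πr = 0.0864 m.
In 38 revolutions: L = 38·2πr = 3.28 m.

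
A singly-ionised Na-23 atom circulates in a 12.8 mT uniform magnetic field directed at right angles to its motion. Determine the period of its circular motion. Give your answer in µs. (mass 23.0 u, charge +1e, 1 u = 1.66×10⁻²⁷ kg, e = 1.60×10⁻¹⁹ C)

T ≈ 117 µs

The cyclotron period is independent of speed: T = 2πm/(qB).
T = 2π(3.82×10^-26) / [(1×1.60×10^-19)(0.0128)] = 1.17×10^-4 s.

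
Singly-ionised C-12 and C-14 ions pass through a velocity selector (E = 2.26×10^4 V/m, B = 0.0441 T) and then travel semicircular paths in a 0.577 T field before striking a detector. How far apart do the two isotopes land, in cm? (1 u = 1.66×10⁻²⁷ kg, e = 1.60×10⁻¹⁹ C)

Both emerge at v = E/B₁ = 5.12×10^5 m/s.
r = mv/(qB₂), so r₁ = 0.1106 m and r₂ = 0.1290 m, giving Δr = 0.0184 m.
After a semicircle each ion lands a diameter 2r from the entry slit, so the separation is 2Δr = 0.0369 m.

Δd ≈ 3.69 cm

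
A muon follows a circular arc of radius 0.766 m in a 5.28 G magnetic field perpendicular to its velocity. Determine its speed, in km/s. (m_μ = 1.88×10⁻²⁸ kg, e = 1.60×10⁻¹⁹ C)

v ≈ 344 km/s

From qvB = mv²/r, v = qBr/m.
v = (1×1.60×10^-19)(5.28×10^-4)(0.766) / (1.88×10^-28) = 3.44×10^5 m/s.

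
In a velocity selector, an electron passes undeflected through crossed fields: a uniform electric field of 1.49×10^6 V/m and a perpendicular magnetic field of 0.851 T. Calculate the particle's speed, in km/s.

v ≈ 1750 km/s

For zero net force, qE = qvB, so v = E/B.
v = (1.49×10^6) / (0.851) = 1.75×10^6 m/s.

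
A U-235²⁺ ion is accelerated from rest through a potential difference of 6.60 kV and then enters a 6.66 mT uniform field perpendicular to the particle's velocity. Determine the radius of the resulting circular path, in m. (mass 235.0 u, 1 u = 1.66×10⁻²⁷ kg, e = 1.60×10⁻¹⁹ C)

r ≈ 19.0 m

The kinetic energy gained is K = qV = (2×1.60×10^-19)(6600) = 2.11×10^-15 J.
v = √(2K/m) = 1.04×10^5 m/s.
r = mv/(qB) = (3.90×10^-25)(1.04×10^5) / [(2×1.60×10^-19)(6.66×10^-3)] = 19.0 m.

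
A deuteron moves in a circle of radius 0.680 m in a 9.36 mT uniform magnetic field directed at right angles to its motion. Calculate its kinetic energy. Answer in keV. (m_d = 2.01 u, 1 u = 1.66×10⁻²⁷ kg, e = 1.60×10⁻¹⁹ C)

K ≈ 0.971 keV

v = qBr/m = (1×1.60×10^-19)(9.36×10^-3)(0.680) / (3.34×10^-27) = 3.05×10^5 m/s.
K = ½mv² = 0.5·(3.34×10^-27)·(3.05×10^5)² = 1.55×10^-16 J = 0.971 keV.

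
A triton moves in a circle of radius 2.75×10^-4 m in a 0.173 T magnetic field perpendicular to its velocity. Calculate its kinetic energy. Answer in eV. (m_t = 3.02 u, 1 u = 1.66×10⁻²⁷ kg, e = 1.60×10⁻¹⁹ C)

v = qBr/m = (1×1.60×10^-19)(0.173)(2.75×10^-4) / (5.01×10^-27) = 1520 m/s.
K = ½mv² = 0.5·(5.01×10^-27)·(1520)² = 5.78×10^-21 J = 0.0361 eV.

K ≈ 0.0361 eV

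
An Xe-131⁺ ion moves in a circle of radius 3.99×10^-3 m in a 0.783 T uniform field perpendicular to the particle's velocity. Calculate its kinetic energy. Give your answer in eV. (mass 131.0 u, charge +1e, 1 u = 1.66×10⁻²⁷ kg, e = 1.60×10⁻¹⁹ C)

K ≈ 3.59 eV

v = qBr/m = (1×1.60×10^-19)(0.783)(3.99×10^-3) / (2.17×10^-25) = 2300 m/s.
K = ½mv² = 0.5·(2.17×10^-25)·(2300)² = 5.75×10^-19 J = 3.59 eV.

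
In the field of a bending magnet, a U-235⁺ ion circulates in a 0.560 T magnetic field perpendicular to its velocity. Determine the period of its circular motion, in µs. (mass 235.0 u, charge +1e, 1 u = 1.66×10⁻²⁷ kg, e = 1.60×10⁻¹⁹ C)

The cyclotron period is independent of speed: T = 2πm/(qB).
T = 2π(3.90×10^-25) / [(1×1.60×10^-19)(0.560)] = 2.74×10^-5 s.

T ≈ 27.4 µs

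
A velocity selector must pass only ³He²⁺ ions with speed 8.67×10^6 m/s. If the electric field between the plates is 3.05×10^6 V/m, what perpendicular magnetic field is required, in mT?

B ≈ 352 mT

qE = qvB ⇒ B = E/v = (3.05×10^6) / (8.67×10^6) = 0.352 T.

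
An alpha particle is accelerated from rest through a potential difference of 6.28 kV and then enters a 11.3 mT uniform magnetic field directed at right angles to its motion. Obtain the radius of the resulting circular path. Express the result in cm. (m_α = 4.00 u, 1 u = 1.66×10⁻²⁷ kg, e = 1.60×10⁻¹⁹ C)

The kinetic energy gained is K = qV = (2×1.60×10^-19)(6280) = 2.01×10^-15 J.
v = √(2K/m) = 7.78×10^5 m/s.
r = mv/(qB) = (6.64×10^-27)(7.78×10^5) / [(2×1.60×10^-19)(0.0113)] = 1.43 m.

r ≈ 143 cm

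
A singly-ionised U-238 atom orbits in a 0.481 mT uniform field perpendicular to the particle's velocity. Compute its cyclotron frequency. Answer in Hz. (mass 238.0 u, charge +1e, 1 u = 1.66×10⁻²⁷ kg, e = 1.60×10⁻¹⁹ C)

f ≈ 31.0 Hz

f = qB/(2πm) = (1×1.60×10^-19)(4.81×10^-4) / [2π(3.95×10^-25)] = 31.0 Hz.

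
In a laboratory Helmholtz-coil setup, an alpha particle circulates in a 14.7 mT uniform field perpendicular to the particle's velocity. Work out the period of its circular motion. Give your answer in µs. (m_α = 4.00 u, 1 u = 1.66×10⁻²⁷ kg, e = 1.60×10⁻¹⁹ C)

The cyclotron period is independent of speed: T = 2πm/(qB).
T = 2π(6.64×10^-27) / [(2×1.60×10^-19)(0.0147)] = 8.87×10^-6 s.

T ≈ 8.87 µs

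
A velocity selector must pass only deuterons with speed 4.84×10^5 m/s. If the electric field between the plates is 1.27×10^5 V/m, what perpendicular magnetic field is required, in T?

B ≈ 0.262 T

qE = qvB ⇒ B = E/v = (1.27×10^5) / (4.84×10^5) = 0.262 T.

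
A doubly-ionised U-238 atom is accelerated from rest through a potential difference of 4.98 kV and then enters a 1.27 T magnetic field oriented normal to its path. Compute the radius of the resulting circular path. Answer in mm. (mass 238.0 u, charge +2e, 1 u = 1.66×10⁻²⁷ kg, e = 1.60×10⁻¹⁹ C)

The kinetic energy gained is K = qV = (2×1.60×10^-19)(4980) = 1.59×10^-15 J.
v = √(2K/m) = 8.98×10^4 m/s.
r = mv/(qB) = (3.95×10^-25)(8.98×10^4) / [(2×1.60×10^-19)(1.27)] = 0.0873 m.

r ≈ 87.3 mm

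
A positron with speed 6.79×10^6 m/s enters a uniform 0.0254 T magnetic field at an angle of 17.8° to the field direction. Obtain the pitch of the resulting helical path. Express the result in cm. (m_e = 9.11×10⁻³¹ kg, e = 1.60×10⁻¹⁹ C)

pitch ≈ 0.911 cm

The velocity component along B is v∥ = v cos17.8° = 6.46×10^6 m/s.
The cyclotron period T = 2πm/(qB) = 1.41×10^-9 s is set by m, q, B alone.
Pitch = v∥·T = (6.46×10^6)(1.41×10^-9) = 9.11×10^-3 m.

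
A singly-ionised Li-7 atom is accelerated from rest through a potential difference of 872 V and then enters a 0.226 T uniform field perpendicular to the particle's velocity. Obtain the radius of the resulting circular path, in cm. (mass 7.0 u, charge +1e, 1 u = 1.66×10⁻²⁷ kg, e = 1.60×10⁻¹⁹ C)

The kinetic energy gained is K = qV = (1×1.60×10^-19)(872) = 1.40×10^-16 J.
v = √(2K/m) = 1.55×10^5 m/s.
r = mv/(qB) = (1.16×10^-26)(1.55×10^5) / [(1×1.60×10^-19)(0.226)] = 0.0498 m.

r ≈ 4.98 cm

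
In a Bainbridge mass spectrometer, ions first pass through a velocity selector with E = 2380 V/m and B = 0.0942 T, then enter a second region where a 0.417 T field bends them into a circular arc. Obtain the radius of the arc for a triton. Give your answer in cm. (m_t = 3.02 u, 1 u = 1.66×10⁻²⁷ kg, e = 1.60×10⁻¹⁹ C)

The selector passes v = E/B = 2380/0.0942 = 2.53×10^4 m/s.
In the deflection region, r = mv/(qB₂) = (5.01×10^-27)(2.53×10^4) / [(1×1.60×10^-19)(0.417)] = 1.90×10^-3 m.

r ≈ 0.190 cm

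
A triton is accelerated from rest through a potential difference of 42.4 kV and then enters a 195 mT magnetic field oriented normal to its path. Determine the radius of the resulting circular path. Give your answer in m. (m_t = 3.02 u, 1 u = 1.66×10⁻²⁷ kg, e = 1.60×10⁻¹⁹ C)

The kinetic energy gained is K = qV = (1×1.60×10^-19)(4.24×10^4) = 6.78×10^-15 J.
v = √(2K/m) = 1.65×10^6 m/s.
r = mv/(qB) = (5.01×10^-27)(1.65×10^6) / [(1×1.60×10^-19)(0.195)] = 0.264 m.

r ≈ 0.264 m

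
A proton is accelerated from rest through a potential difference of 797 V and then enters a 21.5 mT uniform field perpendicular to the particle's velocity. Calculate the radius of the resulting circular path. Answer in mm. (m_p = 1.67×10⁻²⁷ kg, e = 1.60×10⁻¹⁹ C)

The kinetic energy gained is K = qV = (1×1.60×10^-19)(797) = 1.28×10^-16 J.
v = √(2K/m) = 3.91×10^5 m/s.
r = mv/(qB) = (1.67×10^-27)(3.91×10^5) / [(1×1.60×10^-19)(0.0215)] = 0.190 m.

r ≈ 190 mm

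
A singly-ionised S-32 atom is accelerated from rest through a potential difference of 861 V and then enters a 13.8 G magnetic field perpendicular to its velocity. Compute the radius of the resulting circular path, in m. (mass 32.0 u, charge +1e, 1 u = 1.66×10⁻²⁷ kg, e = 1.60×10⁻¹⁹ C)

r ≈ 17.3 m

The kinetic energy gained is K = qV = (1×1.60×10^-19)(861) = 1.38×10^-16 J.
v = √(2K/m) = 7.20×10^4 m/s.
r = mv/(qB) = (5.31×10^-26)(7.20×10^4) / [(1×1.60×10^-19)(1.38×10^-3)] = 17.3 m.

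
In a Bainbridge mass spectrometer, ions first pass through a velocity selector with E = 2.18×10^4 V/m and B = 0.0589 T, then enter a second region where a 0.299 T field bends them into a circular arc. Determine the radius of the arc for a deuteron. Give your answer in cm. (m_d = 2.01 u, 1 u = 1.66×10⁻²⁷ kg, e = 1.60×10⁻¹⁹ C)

r ≈ 2.58 cm

The selector passes v = E/B = 2.18×10^4/0.0589 = 3.70×10^5 m/s.
In the deflection region, r = mv/(qB₂) = (3.34×10^-27)(3.70×10^5) / [(1×1.60×10^-19)(0.299)] = 0.0258 m.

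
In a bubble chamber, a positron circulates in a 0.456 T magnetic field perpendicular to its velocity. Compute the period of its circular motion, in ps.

T ≈ 78.5 ps

The cyclotron period is independent of speed: T = 2πm/(qB).
T = 2π(9.11×10^-31) / [(1×1.60×10^-19)(0.456)] = 7.85×10^-11 s.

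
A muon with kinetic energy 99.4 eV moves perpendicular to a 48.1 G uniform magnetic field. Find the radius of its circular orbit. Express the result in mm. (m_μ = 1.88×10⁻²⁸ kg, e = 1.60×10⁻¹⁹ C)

Convert the energy: K = 99.4 eV = 1.59×10^-17 J.
v = √(2K/m) = √(2·1.59×10^-17/1.88×10^-28) = 4.11×10^5 m/s.
r = mv/(qB) = (1.88×10^-28)(4.11×10^5) / [(1×1.60×10^-19)(4.81×10^-3)] = 0.100 m.

r ≈ 100 mm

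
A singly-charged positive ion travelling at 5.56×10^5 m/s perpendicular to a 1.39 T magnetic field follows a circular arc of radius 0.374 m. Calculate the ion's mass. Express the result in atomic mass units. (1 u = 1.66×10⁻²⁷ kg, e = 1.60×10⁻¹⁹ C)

m ≈ 90.1 u

qvB = mv²/r ⇒ m = qBr/v.
m = (1×1.60×10^-19)(1.39)(0.374) / (5.56×10^5) = 1.50×10^-25 kg = 90.1 u.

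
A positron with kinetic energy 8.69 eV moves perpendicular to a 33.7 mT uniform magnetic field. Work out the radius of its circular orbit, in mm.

Convert the energy: K = 8.69 eV = 1.39×10^-18 J.
v = √(2K/m) = √(2·1.39×10^-18/9.11×10^-31) = 1.75×10^6 m/s.
r = mv/(qB) = (9.11×10^-31)(1.75×10^6) / [(1×1.60×10^-19)(0.0337)] = 2.95×10^-4 m.

r ≈ 0.295 mm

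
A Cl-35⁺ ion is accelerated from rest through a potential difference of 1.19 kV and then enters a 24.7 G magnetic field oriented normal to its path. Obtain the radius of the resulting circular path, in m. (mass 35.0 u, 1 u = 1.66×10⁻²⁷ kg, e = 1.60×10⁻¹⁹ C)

The kinetic energy gained is K = qV = (1×1.60×10^-19)(1190) = 1.90×10^-16 J.
v = √(2K/m) = 8.10×10^4 m/s.
r = mv/(qB) = (5.81×10^-26)(8.10×10^4) / [(1×1.60×10^-19)(2.47×10^-3)] = 11.9 m.

r ≈ 11.9 m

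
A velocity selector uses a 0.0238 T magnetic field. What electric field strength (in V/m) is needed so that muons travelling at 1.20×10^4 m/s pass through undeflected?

E ≈ 286 V/m

qE = qvB ⇒ E = vB = (1.20×10^4)(0.0238) = 286 V/m.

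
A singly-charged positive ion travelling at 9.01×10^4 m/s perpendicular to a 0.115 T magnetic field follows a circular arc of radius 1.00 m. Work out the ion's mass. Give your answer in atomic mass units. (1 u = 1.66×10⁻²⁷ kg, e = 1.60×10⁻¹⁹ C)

m ≈ 123 u

qvB = mv²/r ⇒ m = qBr/v.
m = (1×1.60×10^-19)(0.115)(1.00) / (9.01×10^4) = 2.04×10^-25 kg = 123 u.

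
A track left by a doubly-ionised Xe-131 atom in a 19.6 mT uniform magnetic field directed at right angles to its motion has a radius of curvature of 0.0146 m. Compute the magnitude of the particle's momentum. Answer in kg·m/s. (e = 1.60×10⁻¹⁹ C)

Since qvB = mv²/r, the momentum p = mv = qBr.
p = (2×1.60×10^-19)(0.0196)(0.0146) = 9.16×10^-23 kg·m/s.

p ≈ 9.16×10^-23 kg·m/s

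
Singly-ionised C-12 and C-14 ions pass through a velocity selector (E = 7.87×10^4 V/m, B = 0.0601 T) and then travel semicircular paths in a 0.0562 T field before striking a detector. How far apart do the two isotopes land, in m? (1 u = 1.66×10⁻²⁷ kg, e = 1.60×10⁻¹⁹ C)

Δd ≈ 0.967 m

Both emerge at v = E/B₁ = 1.31×10^6 m/s.
r = mv/(qB₂), so r₁ = 2.901 m and r₂ = 3.384 m, giving Δr = 0.483 m.
After a semicircle each ion lands a diameter 2r from the entry slit, so the separation is 2Δr = 0.967 m.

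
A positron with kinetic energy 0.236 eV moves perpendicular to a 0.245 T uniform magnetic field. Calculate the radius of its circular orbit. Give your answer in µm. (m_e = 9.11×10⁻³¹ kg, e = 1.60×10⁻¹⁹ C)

Convert the energy: K = 0.236 eV = 3.78×10^-20 J.
v = √(2K/m) = √(2·3.78×10^-20/9.11×10^-31) = 2.88×10^5 m/s.
r = mv/(qB) = (9.11×10^-31)(2.88×10^5) / [(1×1.60×10^-19)(0.245)] = 6.69×10^-6 m.

r ≈ 6.69 µm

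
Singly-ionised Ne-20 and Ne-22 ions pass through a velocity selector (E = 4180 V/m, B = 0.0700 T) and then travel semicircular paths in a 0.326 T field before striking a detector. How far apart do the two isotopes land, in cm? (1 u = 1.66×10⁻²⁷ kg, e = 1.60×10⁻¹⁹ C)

Both emerge at v = E/B₁ = 5.97×10^4 m/s.
r = mv/(qB₂), so r₁ = 0.03801 m and r₂ = 0.04181 m, giving Δr = 3.80×10^-3 m.
After a semicircle each ion lands a diameter 2r from the entry slit, so the separation is 2Δr = 7.60×10^-3 m.

Δd ≈ 0.760 cm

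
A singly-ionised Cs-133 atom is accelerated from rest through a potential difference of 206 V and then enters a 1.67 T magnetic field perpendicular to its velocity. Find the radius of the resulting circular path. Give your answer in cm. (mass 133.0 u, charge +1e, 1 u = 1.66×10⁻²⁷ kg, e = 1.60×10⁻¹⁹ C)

r ≈ 1.43 cm

The kinetic energy gained is K = qV = (1×1.60×10^-19)(206) = 3.30×10^-17 J.
v = √(2K/m) = 1.73×10^4 m/s.
r = mv/(qB) = (2.21×10^-25)(1.73×10^4) / [(1×1.60×10^-19)(1.67)] = 0.0143 m.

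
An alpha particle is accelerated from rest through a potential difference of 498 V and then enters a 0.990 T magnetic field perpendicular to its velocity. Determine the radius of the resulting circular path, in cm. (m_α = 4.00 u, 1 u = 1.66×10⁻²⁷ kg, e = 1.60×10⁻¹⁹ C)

r ≈ 0.459 cm

The kinetic energy gained is K = qV = (2×1.60×10^-19)(498) = 1.59×10^-16 J.
v = √(2K/m) = 2.19×10^5 m/s.
r = mv/(qB) = (6.64×10^-27)(2.19×10^5) / [(2×1.60×10^-19)(0.990)] = 4.59×10^-3 m.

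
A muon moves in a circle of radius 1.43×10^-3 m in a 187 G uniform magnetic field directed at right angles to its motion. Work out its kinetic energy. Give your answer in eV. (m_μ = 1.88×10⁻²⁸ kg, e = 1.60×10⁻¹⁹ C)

K ≈ 0.304 eV

v = qBr/m = (1×1.60×10^-19)(0.0187)(1.43×10^-3) / (1.88×10^-28) = 2.28×10^4 m/s.
K = ½mv² = 0.5·(1.88×10^-28)·(2.28×10^4)² = 4.87×10^-20 J = 0.304 eV.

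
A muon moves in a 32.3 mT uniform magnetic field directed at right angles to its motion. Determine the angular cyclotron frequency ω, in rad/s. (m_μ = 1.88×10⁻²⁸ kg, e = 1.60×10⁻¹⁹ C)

ω = qB/m = (1×1.60×10^-19)(0.0323) / (1.88×10^-28) = 2.75×10^7 rad/s.

ω ≈ 2.75×10^7 rad/s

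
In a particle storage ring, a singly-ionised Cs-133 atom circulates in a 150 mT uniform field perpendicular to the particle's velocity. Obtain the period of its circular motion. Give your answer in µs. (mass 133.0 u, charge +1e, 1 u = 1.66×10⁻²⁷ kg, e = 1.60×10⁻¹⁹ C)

The cyclotron period is independent of speed: T = 2πm/(qB).
T = 2π(2.21×10^-25) / [(1×1.60×10^-19)(0.150)] = 5.78×10^-5 s.

T ≈ 57.8 µs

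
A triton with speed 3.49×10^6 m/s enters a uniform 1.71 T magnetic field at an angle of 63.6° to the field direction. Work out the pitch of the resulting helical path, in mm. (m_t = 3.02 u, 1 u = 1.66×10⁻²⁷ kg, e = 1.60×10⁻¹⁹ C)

The velocity component along B is v∥ = v cos63.6° = 1.55×10^6 m/s.
The cyclotron period T = 2πm/(qB) = 1.15×10^-7 s is set by m, q, B alone.
Pitch = v∥·T = (1.55×10^6)(1.15×10^-7) = 0.179 m.

pitch ≈ 179 mm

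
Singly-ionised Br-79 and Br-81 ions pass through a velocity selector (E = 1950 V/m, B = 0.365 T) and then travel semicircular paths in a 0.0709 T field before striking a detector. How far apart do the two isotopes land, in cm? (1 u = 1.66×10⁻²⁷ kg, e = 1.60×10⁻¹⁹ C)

Δd ≈ 0.313 cm

Both emerge at v = E/B₁ = 5340 m/s.
r = mv/(qB₂), so r₁ = 0.06176 m and r₂ = 0.06332 m, giving Δr = 1.56×10^-3 m.
After a semicircle each ion lands a diameter 2r from the entry slit, so the separation is 2Δr = 3.13×10^-3 m.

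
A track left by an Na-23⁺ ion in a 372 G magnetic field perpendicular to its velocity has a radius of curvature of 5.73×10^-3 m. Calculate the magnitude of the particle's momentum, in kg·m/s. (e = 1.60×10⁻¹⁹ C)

p ≈ 3.41×10^-23 kg·m/s

Since qvB = mv²/r, the momentum p = mv = qBr.
p = (1×1.60×10^-19)(0.0372)(5.73×10^-3) = 3.41×10^-23 kg·m/s.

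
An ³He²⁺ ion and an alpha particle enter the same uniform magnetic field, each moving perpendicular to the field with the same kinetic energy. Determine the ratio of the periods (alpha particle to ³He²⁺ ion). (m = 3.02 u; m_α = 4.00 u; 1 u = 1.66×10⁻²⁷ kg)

T = 2πm/(qB) is independent of speed, so T₂/T₁ = (m₂/q₂)/(m₁/q₁).
T_{alpha particle}/T_{³He²⁺ ion} = (6.64×10^-27/2e) / (5.01×10^-27/2e) = 1.32.

ratio ≈ 1.32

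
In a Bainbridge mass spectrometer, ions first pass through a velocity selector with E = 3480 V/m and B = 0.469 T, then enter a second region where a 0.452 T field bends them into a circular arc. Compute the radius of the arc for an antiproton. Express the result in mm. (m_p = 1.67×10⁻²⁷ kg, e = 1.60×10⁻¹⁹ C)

The selector passes v = E/B = 3480/0.469 = 7420 m/s.
In the deflection region, r = mv/(qB₂) = (1.67×10^-27)(7420) / [(1×1.60×10^-19)(0.452)] = 1.71×10^-4 m.

r ≈ 0.171 mm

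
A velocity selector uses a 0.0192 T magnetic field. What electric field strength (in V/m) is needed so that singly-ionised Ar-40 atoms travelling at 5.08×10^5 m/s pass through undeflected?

qE = qvB ⇒ E = vB = (5.08×10^5)(0.0192) = 9750 V/m.

E ≈ 9750 V/m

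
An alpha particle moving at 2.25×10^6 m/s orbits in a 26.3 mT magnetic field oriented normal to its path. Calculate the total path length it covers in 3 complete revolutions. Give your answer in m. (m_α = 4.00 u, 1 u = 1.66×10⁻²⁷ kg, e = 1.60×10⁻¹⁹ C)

r = mv/(qB) = 1.78 m, so one revolution covers 2πr = 11.2 m.
In 3 revolutions: L = 3·2πr = 33.5 m.

L ≈ 33.5 m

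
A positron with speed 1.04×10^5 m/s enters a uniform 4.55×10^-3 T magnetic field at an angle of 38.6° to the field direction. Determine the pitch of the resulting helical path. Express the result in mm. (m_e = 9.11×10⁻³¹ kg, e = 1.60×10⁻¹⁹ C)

pitch ≈ 0.639 mm

The velocity component along B is v∥ = v cos38.6° = 8.13×10^4 m/s.
The cyclotron period T = 2πm/(qB) = 7.86×10^-9 s is set by m, q, B alone.
Pitch = v∥·T = (8.13×10^4)(7.86×10^-9) = 6.39×10^-4 m.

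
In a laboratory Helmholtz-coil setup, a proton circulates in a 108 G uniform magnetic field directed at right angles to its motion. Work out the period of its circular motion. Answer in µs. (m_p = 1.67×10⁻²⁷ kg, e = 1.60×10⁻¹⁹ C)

T ≈ 6.07 µs

The cyclotron period is independent of speed: T = 2πm/(qB).
T = 2π(1.67×10^-27) / [(1×1.60×10^-19)(0.0108)] = 6.07×10^-6 s.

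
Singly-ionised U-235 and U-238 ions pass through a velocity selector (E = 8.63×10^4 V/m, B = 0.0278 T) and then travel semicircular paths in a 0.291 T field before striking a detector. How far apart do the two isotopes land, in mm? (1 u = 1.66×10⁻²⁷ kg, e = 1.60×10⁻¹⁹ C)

Δd ≈ 664 mm

Both emerge at v = E/B₁ = 3.10×10^6 m/s.
r = mv/(qB₂), so r₁ = 26.009 m and r₂ = 26.341 m, giving Δr = 0.332 m.
After a semicircle each ion lands a diameter 2r from the entry slit, so the separation is 2Δr = 0.664 m.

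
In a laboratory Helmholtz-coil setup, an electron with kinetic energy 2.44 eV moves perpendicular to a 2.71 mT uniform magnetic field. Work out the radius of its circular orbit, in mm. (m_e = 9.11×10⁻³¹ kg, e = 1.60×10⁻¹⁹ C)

Convert the energy: K = 2.44 eV = 3.90×10^-19 J.
v = √(2K/m) = √(2·3.90×10^-19/9.11×10^-31) = 9.26×10^5 m/s.
r = mv/(qB) = (9.11×10^-31)(9.26×10^5) / [(1×1.60×10^-19)(2.71×10^-3)] = 1.95×10^-3 m.

r ≈ 1.95 mm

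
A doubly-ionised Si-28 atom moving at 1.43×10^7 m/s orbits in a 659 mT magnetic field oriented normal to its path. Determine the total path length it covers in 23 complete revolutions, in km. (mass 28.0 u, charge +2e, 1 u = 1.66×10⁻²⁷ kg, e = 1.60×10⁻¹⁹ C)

r = mv/(qB) = 3.15 m, so one revolution covers 2πr = 19.8 m.
In 23 revolutions: L = 23·2πr = 455 m.

L ≈ 0.455 km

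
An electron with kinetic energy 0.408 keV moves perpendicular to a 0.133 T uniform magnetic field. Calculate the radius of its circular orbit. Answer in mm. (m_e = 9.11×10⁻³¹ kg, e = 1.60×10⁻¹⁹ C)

r ≈ 0.512 mm

Convert the energy: K = 0.408 keV = 6.53×10^-17 J.
v = √(2K/m) = √(2·6.53×10^-17/9.11×10^-31) = 1.20×10^7 m/s.
r = mv/(qB) = (9.11×10^-31)(1.20×10^7) / [(1×1.60×10^-19)(0.133)] = 5.12×10^-4 m.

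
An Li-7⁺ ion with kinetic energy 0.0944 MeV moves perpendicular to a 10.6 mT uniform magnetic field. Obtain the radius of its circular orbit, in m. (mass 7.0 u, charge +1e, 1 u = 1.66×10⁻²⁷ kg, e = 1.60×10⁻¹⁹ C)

Convert the energy: K = 0.0944 MeV = 1.51×10^-14 J.
v = √(2K/m) = √(2·1.51×10^-14/1.16×10^-26) = 1.61×10^6 m/s.
r = mv/(qB) = (1.16×10^-26)(1.61×10^6) / [(1×1.60×10^-19)(0.0106)] = 11.0 m.

r ≈ 11.0 m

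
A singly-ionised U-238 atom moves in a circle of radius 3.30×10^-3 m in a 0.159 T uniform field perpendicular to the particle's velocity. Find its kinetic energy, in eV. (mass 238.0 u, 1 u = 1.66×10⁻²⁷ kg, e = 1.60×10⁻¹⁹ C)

K ≈ 0.0557 eV

v = qBr/m = (1×1.60×10^-19)(0.159)(3.30×10^-3) / (3.95×10^-25) = 212 m/s.
K = ½mv² = 0.5·(3.95×10^-25)·(212)² = 8.92×10^-21 J = 0.0557 eV.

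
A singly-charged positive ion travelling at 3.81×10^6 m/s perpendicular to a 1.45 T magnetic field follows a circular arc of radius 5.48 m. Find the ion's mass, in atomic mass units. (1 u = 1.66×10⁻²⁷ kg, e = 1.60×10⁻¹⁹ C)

m ≈ 201 u

qvB = mv²/r ⇒ m = qBr/v.
m = (1×1.60×10^-19)(1.45)(5.48) / (3.81×10^6) = 3.34×10^-25 kg = 201 u.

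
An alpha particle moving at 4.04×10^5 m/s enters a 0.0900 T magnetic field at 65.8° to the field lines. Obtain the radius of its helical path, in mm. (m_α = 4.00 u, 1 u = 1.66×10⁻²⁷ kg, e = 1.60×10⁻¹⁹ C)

r ≈ 85.0 mm

Only the perpendicular component v⊥ = v sin65.8° = 3.68×10^5 m/s is bent by the field.
r = m v⊥ /(qB) = (6.64×10^-27)(3.68×10^5) / [(2×1.60×10^-19)(0.0900)] = 0.0850 m.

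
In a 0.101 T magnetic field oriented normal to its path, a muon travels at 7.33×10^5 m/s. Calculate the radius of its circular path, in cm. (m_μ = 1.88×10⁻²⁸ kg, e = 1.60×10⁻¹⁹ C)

r ≈ 0.853 cm

The magnetic force provides the centripetal force: qvB = mv²/r, so r = mv/(qB).
r = (1.88×10^-28 kg)(7.33×10^5 m/s) / [(1×1.60×10^-19 C)(0.101 T)] = 8.53×10^-3 m.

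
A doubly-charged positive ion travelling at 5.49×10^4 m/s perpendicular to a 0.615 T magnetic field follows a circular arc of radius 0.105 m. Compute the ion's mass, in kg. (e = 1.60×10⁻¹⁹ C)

qvB = mv²/r ⇒ m = qBr/v.
m = (2×1.60×10^-19)(0.615)(0.105) / (5.49×10^4) = 3.76×10^-25 kg.

m ≈ 3.76×10^-25 kg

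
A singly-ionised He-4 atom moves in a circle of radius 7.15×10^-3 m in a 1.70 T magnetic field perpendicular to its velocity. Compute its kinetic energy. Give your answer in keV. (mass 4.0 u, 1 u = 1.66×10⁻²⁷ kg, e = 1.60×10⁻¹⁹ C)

K ≈ 1.78 keV

v = qBr/m = (1×1.60×10^-19)(1.70)(7.15×10^-3) / (6.64×10^-27) = 2.93×10^5 m/s.
K = ½mv² = 0.5·(6.64×10^-27)·(2.93×10^5)² = 2.85×10^-16 J = 1.78 keV.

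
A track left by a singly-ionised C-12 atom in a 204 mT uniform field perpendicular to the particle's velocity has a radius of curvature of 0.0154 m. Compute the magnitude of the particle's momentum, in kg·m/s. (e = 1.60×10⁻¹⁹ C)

Since qvB = mv²/r, the momentum p = mv = qBr.
p = (1×1.60×10^-19)(0.204)(0.0154) = 5.03×10^-22 kg·m/s.

p ≈ 5.03×10^-22 kg·m/s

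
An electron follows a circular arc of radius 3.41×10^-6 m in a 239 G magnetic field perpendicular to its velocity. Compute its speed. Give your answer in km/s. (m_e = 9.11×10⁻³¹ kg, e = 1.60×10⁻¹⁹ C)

v ≈ 14.3 km/s

From qvB = mv²/r, v = qBr/m.
v = (1×1.60×10^-19)(0.0239)(3.41×10^-6) / (9.11×10^-31) = 1.43×10^4 m/s.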